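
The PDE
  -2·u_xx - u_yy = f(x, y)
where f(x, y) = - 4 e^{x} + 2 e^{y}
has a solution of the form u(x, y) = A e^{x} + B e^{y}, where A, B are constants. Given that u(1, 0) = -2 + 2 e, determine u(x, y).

Substitute the ansatz u = A e^{x} + B e^{y} into the left-hand side.
Derivatives of the ansatz:
  u_xx = A e^{x}
  u_yy = B e^{y}
Term by term:
  -2·u_xx = - 2 A e^{x}
  -u_yy = - B e^{y}
So the left-hand side equals
  - 2 A e^{x} - B e^{y}
This must equal f(x, y) = - 4 e^{x} + 2 e^{y} identically.
Matching coefficients of the independent functions:
  [e^{x}]:  - 2 A = -4
  [e^{y}]:  - B = 2
Solving: A = 2, B = -2.
Check against the point condition:
  u(1, 0) = -2 + 2 e  ⟹  e A + B = -2 + 2 e  ✓
Hence u(x, y) = 2 e^{x} - 2 e^{y}.

Answer: u(x, y) = 2 e^{x} - 2 e^{y}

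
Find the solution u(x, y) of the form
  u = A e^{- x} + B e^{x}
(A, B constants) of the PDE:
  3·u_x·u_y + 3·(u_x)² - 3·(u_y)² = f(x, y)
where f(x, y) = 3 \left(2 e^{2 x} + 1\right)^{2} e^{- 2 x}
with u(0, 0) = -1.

Answer: u(x, y) = - 2 e^{x} + e^{- x}

Derivation:
Substitute the ansatz u = A e^{- x} + B e^{x} into the left-hand side.
Derivatives of the ansatz:
  u_x = - A e^{- x} + B e^{x}
  u_y = 0
Term by term:
  3·u_x·u_y = 0
  3·(u_x)² = 3 A^{2} e^{- 2 x} - 6 A B + 3 B^{2} e^{2 x}
  -3·(u_y)² = 0
So the left-hand side equals
  3 A^{2} e^{- 2 x} - 6 A B + 3 B^{2} e^{2 x}
This must equal f(x, y) identically; expanded, f = 12 e^{2 x} + 12 + 3 e^{- 2 x}.
Matching coefficients of the independent functions:
  [constant term]:  - 6 A B = 12
  [e^{- 2 x}]:  3 A^{2} = 3
  [e^{2 x}]:  3 B^{2} = 12
These equations allow (A, B) = (-1, 2) or (1, -2).
Impose the point condition(s):
  u(0, 0) = -1  ⟹  A + B = -1
Only A = 1, B = -2 satisfies everything.
Hence u(x, y) = - 2 e^{x} + e^{- x}.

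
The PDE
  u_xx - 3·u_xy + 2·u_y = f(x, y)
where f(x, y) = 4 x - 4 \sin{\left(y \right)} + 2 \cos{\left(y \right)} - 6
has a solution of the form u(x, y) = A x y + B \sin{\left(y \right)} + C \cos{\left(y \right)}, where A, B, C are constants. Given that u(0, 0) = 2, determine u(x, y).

Substitute the ansatz u = A x y + B \sin{\left(y \right)} + C \cos{\left(y \right)} into the left-hand side.
Derivatives of the ansatz:
  u_xx = 0
  u_xy = A
  u_y = A x + B \cos{\left(y \right)} - C \sin{\left(y \right)}
Term by term:
  u_xx = 0
  -3·u_xy = - 3 A
  2·u_y = 2 A x + 2 B \cos{\left(y \right)} - 2 C \sin{\left(y \right)}
So the left-hand side equals
  2 A x - 3 A + 2 B \cos{\left(y \right)} - 2 C \sin{\left(y \right)}
This must equal f(x, y) = 4 x - 4 \sin{\left(y \right)} + 2 \cos{\left(y \right)} - 6 identically.
Matching coefficients of the independent functions:
  [constant term]:  - 3 A = -6
  [x]:  2 A = 4
  [\sin{\left(y \right)}]:  - 2 C = -4
  [\cos{\left(y \right)}]:  2 B = 2
Solving: A = 2, B = 1, C = 2.
Check against the point condition:
  u(0, 0) = 2  ⟹  C = 2  ✓
Hence u(x, y) = 2 x y + \sin{\left(y \right)} + 2 \cos{\left(y \right)}.

Answer: u(x, y) = 2 x y + \sin{\left(y \right)} + 2 \cos{\left(y \right)}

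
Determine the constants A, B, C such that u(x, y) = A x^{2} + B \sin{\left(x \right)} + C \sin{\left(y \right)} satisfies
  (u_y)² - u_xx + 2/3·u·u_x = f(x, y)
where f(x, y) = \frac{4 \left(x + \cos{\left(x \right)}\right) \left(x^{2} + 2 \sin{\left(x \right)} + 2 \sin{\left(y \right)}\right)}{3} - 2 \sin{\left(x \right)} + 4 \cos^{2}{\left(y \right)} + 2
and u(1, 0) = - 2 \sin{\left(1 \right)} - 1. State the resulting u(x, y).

Substitute the ansatz u = A x^{2} + B \sin{\left(x \right)} + C \sin{\left(y \right)} into the left-hand side.
Derivatives of the ansatz:
  u_y = C \cos{\left(y \right)}
  u_xx = 2 A - B \sin{\left(x \right)}
  u_x = 2 A x + B \cos{\left(x \right)}
Term by term:
  (u_y)² = C^{2} \cos^{2}{\left(y \right)}
  -u_xx = - 2 A + B \sin{\left(x \right)}
  2/3·u·u_x = \frac{4 A^{2} x^{3}}{3} + \frac{2 A B x^{2} \cos{\left(x \right)}}{3} + \frac{4 A B x \sin{\left(x \right)}}{3} + \frac{4 A C x \sin{\left(y \right)}}{3} + \frac{2 B^{2} \sin{\left(x \right)} \cos{\left(x \right)}}{3} + \frac{2 B C \sin{\left(y \right)} \cos{\left(x \right)}}{3}
So the left-hand side equals
  \frac{4 A^{2} x^{3}}{3} + \frac{2 A B x^{2} \cos{\left(x \right)}}{3} + \frac{4 A B x \sin{\left(x \right)}}{3} + \frac{4 A C x \sin{\left(y \right)}}{3} - 2 A + \frac{2 B^{2} \sin{\left(x \right)} \cos{\left(x \right)}}{3} + \frac{2 B C \sin{\left(y \right)} \cos{\left(x \right)}}{3} + B \sin{\left(x \right)} + C^{2} \cos^{2}{\left(y \right)}
This must equal f(x, y) identically; expanded, f = \frac{4 x^{3}}{3} + \frac{4 x^{2} \cos{\left(x \right)}}{3} + \frac{8 x \sin{\left(x \right)}}{3} + \frac{8 x \sin{\left(y \right)}}{3} + \frac{8 \sin{\left(x \right)} \cos{\left(x \right)}}{3} - 2 \sin{\left(x \right)} + \frac{8 \sin{\left(y \right)} \cos{\left(x \right)}}{3} + 4 \cos^{2}{\left(y \right)} + 2.
Matching coefficients of the independent functions:
  [constant term]:  - 2 A = 2
  [x^{3}]:  \frac{4 A^{2}}{3} = \frac{4}{3}
  [x \sin{\left(x \right)}]:  \frac{4 A B}{3} = \frac{8}{3}
  [x \sin{\left(y \right)}]:  \frac{4 A C}{3} = \frac{8}{3}
  [x^{2} \cos{\left(x \right)}]:  \frac{2 A B}{3} = \frac{4}{3}
  [\sin{\left(x \right)} \cos{\left(x \right)}]:  \frac{2 B^{2}}{3} = \frac{8}{3}
  [\sin{\left(y \right)} \cos{\left(x \right)}]:  \frac{2 B C}{3} = \frac{8}{3}
  [\sin{\left(x \right)}]:  B = -2
  [\cos^{2}{\left(y \right)}]:  C^{2} = 4
Solving: A = -1, B = -2, C = -2.
Check against the point condition:
  u(1, 0) = - 2 \sin{\left(1 \right)} - 1  ⟹  A + B \sin{\left(1 \right)} = - 2 \sin{\left(1 \right)} - 1  ✓
Hence u(x, y) = - x^{2} - 2 \sin{\left(x \right)} - 2 \sin{\left(y \right)}.

Answer: u(x, y) = - x^{2} - 2 \sin{\left(x \right)} - 2 \sin{\left(y \right)}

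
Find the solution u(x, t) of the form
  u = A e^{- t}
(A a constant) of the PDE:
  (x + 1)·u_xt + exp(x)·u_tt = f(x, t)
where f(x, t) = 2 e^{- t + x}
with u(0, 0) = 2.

Substitute the ansatz u = A e^{- t} into the left-hand side.
Derivatives of the ansatz:
  u_xt = 0
  u_tt = A e^{- t}
Term by term:
  (x + 1)·u_xt = 0
  exp(x)·u_tt = A e^{- t} e^{x}
So the left-hand side equals
  A e^{- t} e^{x}
This must equal f(x, t) identically; expanded, f = 2 e^{- t} e^{x}.
Matching coefficients of the independent functions:
  [e^{- t} e^{x}]:  A = 2
Solving: A = 2.
Check against the point condition:
  u(0, 0) = 2  ⟹  A = 2  ✓
Hence u(x, t) = 2 e^{- t}.

Answer: u(x, t) = 2 e^{- t}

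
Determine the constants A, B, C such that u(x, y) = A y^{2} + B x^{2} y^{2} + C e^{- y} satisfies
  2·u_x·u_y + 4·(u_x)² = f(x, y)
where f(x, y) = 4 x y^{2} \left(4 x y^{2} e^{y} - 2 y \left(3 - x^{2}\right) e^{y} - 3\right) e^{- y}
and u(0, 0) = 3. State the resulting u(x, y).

Substitute the ansatz u = A y^{2} + B x^{2} y^{2} + C e^{- y} into the left-hand side.
Derivatives of the ansatz:
  u_x = 2 B x y^{2}
  u_y = 2 A y + 2 B x^{2} y - C e^{- y}
Term by term:
  2·u_x·u_y = 8 A B x y^{3} + 8 B^{2} x^{3} y^{3} - 4 B C x y^{2} e^{- y}
  4·(u_x)² = 16 B^{2} x^{2} y^{4}
So the left-hand side equals
  8 A B x y^{3} + 8 B^{2} x^{3} y^{3} + 16 B^{2} x^{2} y^{4} - 4 B C x y^{2} e^{- y}
This must equal f(x, y) identically; expanded, f = 8 x^{3} y^{3} + 16 x^{2} y^{4} - 24 x y^{3} - 12 x y^{2} e^{- y}.
Matching coefficients of the independent functions:
  [x y^{3}]:  8 A B = -24
  [x^{2} y^{4}]:  16 B^{2} = 16
  [x^{3} y^{3}]:  8 B^{2} = 8
  [x y^{2} e^{- y}]:  - 4 B C = -12
These equations allow (A, B, C) = (-3, 1, 3) or (3, -1, -3).
Impose the point condition(s):
  u(0, 0) = 3  ⟹  C = 3
Only A = -3, B = 1, C = 3 satisfies everything.
Hence u(x, y) = x^{2} y^{2} - 3 y^{2} + 3 e^{- y}.

Answer: u(x, y) = x^{2} y^{2} - 3 y^{2} + 3 e^{- y}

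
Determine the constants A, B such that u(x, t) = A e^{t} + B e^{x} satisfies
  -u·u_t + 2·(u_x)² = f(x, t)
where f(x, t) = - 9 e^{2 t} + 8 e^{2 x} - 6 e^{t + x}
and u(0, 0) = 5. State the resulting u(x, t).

Substitute the ansatz u = A e^{t} + B e^{x} into the left-hand side.
Derivatives of the ansatz:
  u_t = A e^{t}
  u_x = B e^{x}
Term by term:
  -u·u_t = - A^{2} e^{2 t} - A B e^{t} e^{x}
  2·(u_x)² = 2 B^{2} e^{2 x}
So the left-hand side equals
  - A^{2} e^{2 t} - A B e^{t} e^{x} + 2 B^{2} e^{2 x}
This must equal f(x, t) identically; expanded, f = - 9 e^{2 t} - 6 e^{t} e^{x} + 8 e^{2 x}.
Matching coefficients of the independent functions:
  [e^{t} e^{x}]:  - A B = -6
  [e^{2 t}]:  - A^{2} = -9
  [e^{2 x}]:  2 B^{2} = 8
These equations allow (A, B) = (-3, -2) or (3, 2).
Impose the point condition(s):
  u(0, 0) = 5  ⟹  A + B = 5
Only A = 3, B = 2 satisfies everything.
Hence u(x, t) = 3 e^{t} + 2 e^{x}.

Answer: u(x, t) = 3 e^{t} + 2 e^{x}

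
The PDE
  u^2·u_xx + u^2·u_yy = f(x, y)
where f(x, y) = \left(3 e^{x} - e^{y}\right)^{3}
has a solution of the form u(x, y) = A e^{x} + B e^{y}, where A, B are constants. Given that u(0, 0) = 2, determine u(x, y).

Answer: u(x, y) = 3 e^{x} - e^{y}

Derivation:
Substitute the ansatz u = A e^{x} + B e^{y} into the left-hand side.
Derivatives of the ansatz:
  u_xx = A e^{x}
  u_yy = B e^{y}
Term by term:
  u^2·u_xx = A^{3} e^{3 x} + 2 A^{2} B e^{2 x} e^{y} + A B^{2} e^{x} e^{2 y}
  u^2·u_yy = A^{2} B e^{2 x} e^{y} + 2 A B^{2} e^{x} e^{2 y} + B^{3} e^{3 y}
So the left-hand side equals
  A^{3} e^{3 x} + 3 A^{2} B e^{2 x} e^{y} + 3 A B^{2} e^{x} e^{2 y} + B^{3} e^{3 y}
This must equal f(x, y) identically; expanded, f = 27 e^{3 x} - 27 e^{2 x} e^{y} + 9 e^{x} e^{2 y} - e^{3 y}.
Matching coefficients of the independent functions:
  [e^{x} e^{2 y}]:  3 A B^{2} = 9
  [e^{2 x} e^{y}]:  3 A^{2} B = -27
  [e^{3 x}]:  A^{3} = 27
  [e^{3 y}]:  B^{3} = -1
Solving: A = 3, B = -1.
Check against the point condition:
  u(0, 0) = 2  ⟹  A + B = 2  ✓
Hence u(x, y) = 3 e^{x} - e^{y}.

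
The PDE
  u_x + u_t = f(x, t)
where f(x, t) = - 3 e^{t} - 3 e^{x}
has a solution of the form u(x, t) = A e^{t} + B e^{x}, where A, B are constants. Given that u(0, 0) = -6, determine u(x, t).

Substitute the ansatz u = A e^{t} + B e^{x} into the left-hand side.
Derivatives of the ansatz:
  u_x = B e^{x}
  u_t = A e^{t}
Term by term:
  u_x = B e^{x}
  u_t = A e^{t}
So the left-hand side equals
  A e^{t} + B e^{x}
This must equal f(x, t) = - 3 e^{t} - 3 e^{x} identically.
Matching coefficients of the independent functions:
  [e^{t}]:  A = -3
  [e^{x}]:  B = -3
Solving: A = -3, B = -3.
Check against the point condition:
  u(0, 0) = -6  ⟹  A + B = -6  ✓
Hence u(x, t) = - 3 e^{t} - 3 e^{x}.

Answer: u(x, t) = - 3 e^{t} - 3 e^{x}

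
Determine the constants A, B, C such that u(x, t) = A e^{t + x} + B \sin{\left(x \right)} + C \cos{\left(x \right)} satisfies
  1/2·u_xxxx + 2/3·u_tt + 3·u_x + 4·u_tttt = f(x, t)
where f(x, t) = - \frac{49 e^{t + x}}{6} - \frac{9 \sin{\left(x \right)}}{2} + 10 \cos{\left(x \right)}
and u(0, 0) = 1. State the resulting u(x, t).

Substitute the ansatz u = A e^{t + x} + B \sin{\left(x \right)} + C \cos{\left(x \right)} into the left-hand side.
Derivatives of the ansatz:
  u_xxxx = A e^{t} e^{x} + B \sin{\left(x \right)} + C \cos{\left(x \right)}
  u_tt = A e^{t} e^{x}
  u_x = A e^{t} e^{x} + B \cos{\left(x \right)} - C \sin{\left(x \right)}
  u_tttt = A e^{t} e^{x}
Term by term:
  1/2·u_xxxx = \frac{A e^{t} e^{x}}{2} + \frac{B \sin{\left(x \right)}}{2} + \frac{C \cos{\left(x \right)}}{2}
  2/3·u_tt = \frac{2 A e^{t} e^{x}}{3}
  3·u_x = 3 A e^{t} e^{x} + 3 B \cos{\left(x \right)} - 3 C \sin{\left(x \right)}
  4·u_tttt = 4 A e^{t} e^{x}
So the left-hand side equals
  \frac{49 A e^{t} e^{x}}{6} + \frac{B \sin{\left(x \right)}}{2} + 3 B \cos{\left(x \right)} - 3 C \sin{\left(x \right)} + \frac{C \cos{\left(x \right)}}{2}
This must equal f(x, t) identically; expanded, f = - \frac{49 e^{t} e^{x}}{6} - \frac{9 \sin{\left(x \right)}}{2} + 10 \cos{\left(x \right)}.
Matching coefficients of the independent functions:
  [e^{t} e^{x}]:  \frac{49 A}{6} = - \frac{49}{6}
  [\sin{\left(x \right)}]:  \frac{B}{2} - 3 C = - \frac{9}{2}
  [\cos{\left(x \right)}]:  3 B + \frac{C}{2} = 10
Solving: A = -1, B = 3, C = 2.
Check against the point condition:
  u(0, 0) = 1  ⟹  A + C = 1  ✓
Hence u(x, t) = - e^{t + x} + 3 \sin{\left(x \right)} + 2 \cos{\left(x \right)}.

Answer: u(x, t) = - e^{t + x} + 3 \sin{\left(x \right)} + 2 \cos{\left(x \right)}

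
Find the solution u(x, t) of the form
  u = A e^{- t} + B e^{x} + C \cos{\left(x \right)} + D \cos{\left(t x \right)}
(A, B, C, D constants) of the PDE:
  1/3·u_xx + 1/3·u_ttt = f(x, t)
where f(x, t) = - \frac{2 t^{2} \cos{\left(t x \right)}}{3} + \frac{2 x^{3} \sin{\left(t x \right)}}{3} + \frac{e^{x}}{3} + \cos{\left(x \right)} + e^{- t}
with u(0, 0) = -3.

Substitute the ansatz u = A e^{- t} + B e^{x} + C \cos{\left(x \right)} + D \cos{\left(t x \right)} into the left-hand side.
Derivatives of the ansatz:
  u_xx = B e^{x} - C \cos{\left(x \right)} - D t^{2} \cos{\left(t x \right)}
  u_ttt = - A e^{- t} + D x^{3} \sin{\left(t x \right)}
Term by term:
  1/3·u_xx = \frac{B e^{x}}{3} - \frac{C \cos{\left(x \right)}}{3} - \frac{D t^{2} \cos{\left(t x \right)}}{3}
  1/3·u_ttt = - \frac{A e^{- t}}{3} + \frac{D x^{3} \sin{\left(t x \right)}}{3}
So the left-hand side equals
  - \frac{A e^{- t}}{3} + \frac{B e^{x}}{3} - \frac{C \cos{\left(x \right)}}{3} - \frac{D t^{2} \cos{\left(t x \right)}}{3} + \frac{D x^{3} \sin{\left(t x \right)}}{3}
This must equal f(x, t) = - \frac{2 t^{2} \cos{\left(t x \right)}}{3} + \frac{2 x^{3} \sin{\left(t x \right)}}{3} + \frac{e^{x}}{3} + \cos{\left(x \right)} + e^{- t} identically.
Matching coefficients of the independent functions:
  [t^{2} \cos{\left(t x \right)}]:  - \frac{D}{3} = - \frac{2}{3}
  [x^{3} \sin{\left(t x \right)}]:  \frac{D}{3} = \frac{2}{3}
  [e^{- t}]:  - \frac{A}{3} = 1
  [e^{x}]:  \frac{B}{3} = \frac{1}{3}
  [\cos{\left(x \right)}]:  - \frac{C}{3} = 1
Solving: A = -3, B = 1, C = -3, D = 2.
Check against the point condition:
  u(0, 0) = -3  ⟹  A + B + C + D = -3  ✓
Hence u(x, t) = e^{x} - 3 \cos{\left(x \right)} + 2 \cos{\left(t x \right)} - 3 e^{- t}.

Answer: u(x, t) = e^{x} - 3 \cos{\left(x \right)} + 2 \cos{\left(t x \right)} - 3 e^{- t}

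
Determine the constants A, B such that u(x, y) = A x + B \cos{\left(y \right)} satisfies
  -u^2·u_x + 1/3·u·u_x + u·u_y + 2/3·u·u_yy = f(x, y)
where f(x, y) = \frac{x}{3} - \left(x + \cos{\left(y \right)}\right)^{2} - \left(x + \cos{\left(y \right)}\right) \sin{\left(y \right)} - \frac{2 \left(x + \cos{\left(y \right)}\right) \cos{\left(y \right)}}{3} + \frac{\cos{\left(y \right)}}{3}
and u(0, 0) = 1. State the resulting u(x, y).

Substitute the ansatz u = A x + B \cos{\left(y \right)} into the left-hand side.
Derivatives of the ansatz:
  u_x = A
  u_y = - B \sin{\left(y \right)}
  u_yy = - B \cos{\left(y \right)}
Term by term:
  -u^2·u_x = - A^{3} x^{2} - 2 A^{2} B x \cos{\left(y \right)} - A B^{2} \cos^{2}{\left(y \right)}
  1/3·u·u_x = \frac{A^{2} x}{3} + \frac{A B \cos{\left(y \right)}}{3}
  u·u_y = - A B x \sin{\left(y \right)} - B^{2} \sin{\left(y \right)} \cos{\left(y \right)}
  2/3·u·u_yy = - \frac{2 A B x \cos{\left(y \right)}}{3} - \frac{2 B^{2} \cos^{2}{\left(y \right)}}{3}
So the left-hand side equals
  - A^{3} x^{2} - 2 A^{2} B x \cos{\left(y \right)} + \frac{A^{2} x}{3} - A B^{2} \cos^{2}{\left(y \right)} - A B x \sin{\left(y \right)} - \frac{2 A B x \cos{\left(y \right)}}{3} + \frac{A B \cos{\left(y \right)}}{3} - B^{2} \sin{\left(y \right)} \cos{\left(y \right)} - \frac{2 B^{2} \cos^{2}{\left(y \right)}}{3}
This must equal f(x, y) = \frac{x}{3} - \left(x + \cos{\left(y \right)}\right)^{2} - \left(x + \cos{\left(y \right)}\right) \sin{\left(y \right)} - \frac{2 \left(x + \cos{\left(y \right)}\right) \cos{\left(y \right)}}{3} + \frac{\cos{\left(y \right)}}{3} identically.
Matching coefficients of the independent functions:
  [x]:  \frac{A^{2}}{3} = \frac{1}{3}
  [x^{2}]:  - A^{3} = -1
  [x \sin{\left(y \right)}]:  - A B = -1
  [x \cos{\left(y \right)}]:  - 2 A^{2} B - \frac{2 A B}{3} = - \frac{8}{3}
  [\sin{\left(y \right)} \cos{\left(y \right)}]:  - B^{2} = -1
  [\cos{\left(y \right)}]:  \frac{A B}{3} = \frac{1}{3}
  [\cos^{2}{\left(y \right)}]:  - A B^{2} - \frac{2 B^{2}}{3} = - \frac{5}{3}
Solving: A = 1, B = 1.
Check against the point condition:
  u(0, 0) = 1  ⟹  B = 1  ✓
Hence u(x, y) = x + \cos{\left(y \right)}.

Answer: u(x, y) = x + \cos{\left(y \right)}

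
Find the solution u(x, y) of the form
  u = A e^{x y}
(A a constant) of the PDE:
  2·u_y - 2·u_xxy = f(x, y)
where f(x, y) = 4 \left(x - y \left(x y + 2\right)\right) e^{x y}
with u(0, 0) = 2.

Answer: u(x, y) = 2 e^{x y}

Derivation:
Substitute the ansatz u = A e^{x y} into the left-hand side.
Derivatives of the ansatz:
  u_y = A x e^{x y}
  u_xxy = A x y^{2} e^{x y} + 2 A y e^{x y}
Term by term:
  2·u_y = 2 A x e^{x y}
  -2·u_xxy = - 2 A x y^{2} e^{x y} - 4 A y e^{x y}
So the left-hand side equals
  - 2 A x y^{2} e^{x y} + 2 A x e^{x y} - 4 A y e^{x y}
This must equal f(x, y) identically; expanded, f = - 4 x y^{2} e^{x y} + 4 x e^{x y} - 8 y e^{x y}.
Matching coefficients of the independent functions:
  [x e^{x y}]:  2 A = 4
  [y e^{x y}]:  - 4 A = -8
  [x y^{2} e^{x y}]:  - 2 A = -4
Solving: A = 2.
Check against the point condition:
  u(0, 0) = 2  ⟹  A = 2  ✓
Hence u(x, y) = 2 e^{x y}.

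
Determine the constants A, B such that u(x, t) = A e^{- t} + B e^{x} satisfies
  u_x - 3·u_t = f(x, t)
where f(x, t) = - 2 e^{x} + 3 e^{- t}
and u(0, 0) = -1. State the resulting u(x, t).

Substitute the ansatz u = A e^{- t} + B e^{x} into the left-hand side.
Derivatives of the ansatz:
  u_x = B e^{x}
  u_t = - A e^{- t}
Term by term:
  u_x = B e^{x}
  -3·u_t = 3 A e^{- t}
So the left-hand side equals
  3 A e^{- t} + B e^{x}
This must equal f(x, t) = - 2 e^{x} + 3 e^{- t} identically.
Matching coefficients of the independent functions:
  [e^{- t}]:  3 A = 3
  [e^{x}]:  B = -2
Solving: A = 1, B = -2.
Check against the point condition:
  u(0, 0) = -1  ⟹  A + B = -1  ✓
Hence u(x, t) = - 2 e^{x} + e^{- t}.

Answer: u(x, t) = - 2 e^{x} + e^{- t}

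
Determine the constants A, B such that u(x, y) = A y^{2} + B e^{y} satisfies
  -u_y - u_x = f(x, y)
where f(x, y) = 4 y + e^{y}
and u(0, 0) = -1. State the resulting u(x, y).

Substitute the ansatz u = A y^{2} + B e^{y} into the left-hand side.
Derivatives of the ansatz:
  u_y = 2 A y + B e^{y}
  u_x = 0
Term by term:
  -u_y = - 2 A y - B e^{y}
  -u_x = 0
So the left-hand side equals
  - 2 A y - B e^{y}
This must equal f(x, y) = 4 y + e^{y} identically.
Matching coefficients of the independent functions:
  [y]:  - 2 A = 4
  [e^{y}]:  - B = 1
Solving: A = -2, B = -1.
Check against the point condition:
  u(0, 0) = -1  ⟹  B = -1  ✓
Hence u(x, y) = - 2 y^{2} - e^{y}.

Answer: u(x, y) = - 2 y^{2} - e^{y}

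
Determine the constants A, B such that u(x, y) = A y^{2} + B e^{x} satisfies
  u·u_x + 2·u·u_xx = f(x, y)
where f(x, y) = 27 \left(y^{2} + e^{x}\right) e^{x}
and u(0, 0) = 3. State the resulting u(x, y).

Answer: u(x, y) = 3 y^{2} + 3 e^{x}

Derivation:
Substitute the ansatz u = A y^{2} + B e^{x} into the left-hand side.
Derivatives of the ansatz:
  u_x = B e^{x}
  u_xx = B e^{x}
Term by term:
  u·u_x = A B y^{2} e^{x} + B^{2} e^{2 x}
  2·u·u_xx = 2 A B y^{2} e^{x} + 2 B^{2} e^{2 x}
So the left-hand side equals
  3 A B y^{2} e^{x} + 3 B^{2} e^{2 x}
This must equal f(x, y) identically; expanded, f = 27 y^{2} e^{x} + 27 e^{2 x}.
Matching coefficients of the independent functions:
  [y^{2} e^{x}]:  3 A B = 27
  [e^{2 x}]:  3 B^{2} = 27
These equations allow (A, B) = (-3, -3) or (3, 3).
Impose the point condition(s):
  u(0, 0) = 3  ⟹  B = 3
Only A = 3, B = 3 satisfies everything.
Hence u(x, y) = 3 y^{2} + 3 e^{x}.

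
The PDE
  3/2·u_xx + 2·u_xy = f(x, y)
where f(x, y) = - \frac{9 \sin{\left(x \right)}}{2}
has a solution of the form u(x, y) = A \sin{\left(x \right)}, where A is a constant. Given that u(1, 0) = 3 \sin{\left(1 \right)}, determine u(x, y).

Answer: u(x, y) = 3 \sin{\left(x \right)}

Derivation:
Substitute the ansatz u = A \sin{\left(x \right)} into the left-hand side.
Derivatives of the ansatz:
  u_xx = - A \sin{\left(x \right)}
  u_xy = 0
Term by term:
  3/2·u_xx = - \frac{3 A \sin{\left(x \right)}}{2}
  2·u_xy = 0
So the left-hand side equals
  - \frac{3 A \sin{\left(x \right)}}{2}
This must equal f(x, y) = - \frac{9 \sin{\left(x \right)}}{2} identically.
Matching coefficients of the independent functions:
  [\sin{\left(x \right)}]:  - \frac{3 A}{2} = - \frac{9}{2}
Solving: A = 3.
Check against the point condition:
  u(1, 0) = 3 \sin{\left(1 \right)}  ⟹  A \sin{\left(1 \right)} = 3 \sin{\left(1 \right)}  ✓
Hence u(x, y) = 3 \sin{\left(x \right)}.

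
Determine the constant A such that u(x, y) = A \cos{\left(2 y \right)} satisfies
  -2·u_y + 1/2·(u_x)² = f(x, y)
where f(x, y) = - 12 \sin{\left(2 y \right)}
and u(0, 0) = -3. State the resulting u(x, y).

Answer: u(x, y) = - 3 \cos{\left(2 y \right)}

Derivation:
Substitute the ansatz u = A \cos{\left(2 y \right)} into the left-hand side.
Derivatives of the ansatz:
  u_y = - 2 A \sin{\left(2 y \right)}
  u_x = 0
Term by term:
  -2·u_y = 4 A \sin{\left(2 y \right)}
  1/2·(u_x)² = 0
So the left-hand side equals
  4 A \sin{\left(2 y \right)}
This must equal f(x, y) = - 12 \sin{\left(2 y \right)} identically.
Matching coefficients of the independent functions:
  [\sin{\left(2 y \right)}]:  4 A = -12
Solving: A = -3.
Check against the point condition:
  u(0, 0) = -3  ⟹  A = -3  ✓
Hence u(x, y) = - 3 \cos{\left(2 y \right)}.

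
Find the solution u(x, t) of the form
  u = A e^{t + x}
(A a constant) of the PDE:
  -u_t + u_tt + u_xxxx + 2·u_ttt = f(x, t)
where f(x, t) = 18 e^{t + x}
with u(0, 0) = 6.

Substitute the ansatz u = A e^{t + x} into the left-hand side.
Derivatives of the ansatz:
  u_t = A e^{t} e^{x}
  u_tt = A e^{t} e^{x}
  u_xxxx = A e^{t} e^{x}
  u_ttt = A e^{t} e^{x}
Term by term:
  -u_t = - A e^{t} e^{x}
  u_tt = A e^{t} e^{x}
  u_xxxx = A e^{t} e^{x}
  2·u_ttt = 2 A e^{t} e^{x}
So the left-hand side equals
  3 A e^{t} e^{x}
This must equal f(x, t) identically; expanded, f = 18 e^{t} e^{x}.
Matching coefficients of the independent functions:
  [e^{t} e^{x}]:  3 A = 18
Solving: A = 6.
Check against the point condition:
  u(0, 0) = 6  ⟹  A = 6  ✓
Hence u(x, t) = 6 e^{t + x}.

Answer: u(x, t) = 6 e^{t + x}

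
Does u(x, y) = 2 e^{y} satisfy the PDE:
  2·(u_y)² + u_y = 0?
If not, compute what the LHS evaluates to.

Evaluate each term of the left-hand side for u = 2 e^{y}.
Derivatives:
  u_y = 2 e^{y}
Terms:
  2·(u_y)² = 8 e^{2 y}
  u_y = 2 e^{y}
Sum: LHS = \left(8 e^{y} + 2\right) e^{y}
Given right-hand side: 0. Difference LHS − RHS = \left(8 e^{y} + 2\right) e^{y} ≠ 0, so u is not a solution.

Answer: No, the LHS evaluates to \left(8 e^{y} + 2\right) e^{y}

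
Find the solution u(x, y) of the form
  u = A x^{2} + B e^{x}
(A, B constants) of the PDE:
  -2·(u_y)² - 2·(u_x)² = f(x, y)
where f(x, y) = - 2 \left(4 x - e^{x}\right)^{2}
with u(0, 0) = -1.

Answer: u(x, y) = 2 x^{2} - e^{x}

Derivation:
Substitute the ansatz u = A x^{2} + B e^{x} into the left-hand side.
Derivatives of the ansatz:
  u_y = 0
  u_x = 2 A x + B e^{x}
Term by term:
  -2·(u_y)² = 0
  -2·(u_x)² = - 8 A^{2} x^{2} - 8 A B x e^{x} - 2 B^{2} e^{2 x}
So the left-hand side equals
  - 8 A^{2} x^{2} - 8 A B x e^{x} - 2 B^{2} e^{2 x}
This must equal f(x, y) identically; expanded, f = - 32 x^{2} + 16 x e^{x} - 2 e^{2 x}.
Matching coefficients of the independent functions:
  [x^{2}]:  - 8 A^{2} = -32
  [x e^{x}]:  - 8 A B = 16
  [e^{2 x}]:  - 2 B^{2} = -2
These equations allow (A, B) = (-2, 1) or (2, -1).
Impose the point condition(s):
  u(0, 0) = -1  ⟹  B = -1
Only A = 2, B = -1 satisfies everything.
Hence u(x, y) = 2 x^{2} - e^{x}.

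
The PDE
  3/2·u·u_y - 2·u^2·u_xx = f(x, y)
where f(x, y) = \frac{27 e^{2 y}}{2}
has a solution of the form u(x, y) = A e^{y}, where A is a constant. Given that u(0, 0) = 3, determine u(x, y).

Substitute the ansatz u = A e^{y} into the left-hand side.
Derivatives of the ansatz:
  u_y = A e^{y}
  u_xx = 0
Term by term:
  3/2·u·u_y = \frac{3 A^{2} e^{2 y}}{2}
  -2·u^2·u_xx = 0
So the left-hand side equals
  \frac{3 A^{2} e^{2 y}}{2}
This must equal f(x, y) = \frac{27 e^{2 y}}{2} identically.
Matching coefficients of the independent functions:
  [e^{2 y}]:  \frac{3 A^{2}}{2} = \frac{27}{2}
These equations allow (A) = (-3) or (3).
Impose the point condition(s):
  u(0, 0) = 3  ⟹  A = 3
Only A = 3 satisfies everything.
Hence u(x, y) = 3 e^{y}.

Answer: u(x, y) = 3 e^{y}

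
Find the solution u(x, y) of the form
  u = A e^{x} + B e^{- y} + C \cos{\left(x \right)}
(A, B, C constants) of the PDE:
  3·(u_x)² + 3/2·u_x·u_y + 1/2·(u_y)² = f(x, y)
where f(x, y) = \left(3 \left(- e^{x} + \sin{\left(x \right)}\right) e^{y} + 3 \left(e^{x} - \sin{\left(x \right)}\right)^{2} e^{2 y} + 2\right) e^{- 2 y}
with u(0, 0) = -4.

Substitute the ansatz u = A e^{x} + B e^{- y} + C \cos{\left(x \right)} into the left-hand side.
Derivatives of the ansatz:
  u_x = A e^{x} - C \sin{\left(x \right)}
  u_y = - B e^{- y}
Term by term:
  3·(u_x)² = 3 A^{2} e^{2 x} - 6 A C e^{x} \sin{\left(x \right)} + 3 C^{2} \sin^{2}{\left(x \right)}
  3/2·u_x·u_y = - \frac{3 A B e^{x} e^{- y}}{2} + \frac{3 B C e^{- y} \sin{\left(x \right)}}{2}
  1/2·(u_y)² = \frac{B^{2} e^{- 2 y}}{2}
So the left-hand side equals
  3 A^{2} e^{2 x} - \frac{3 A B e^{x} e^{- y}}{2} - 6 A C e^{x} \sin{\left(x \right)} + \frac{B^{2} e^{- 2 y}}{2} + \frac{3 B C e^{- y} \sin{\left(x \right)}}{2} + 3 C^{2} \sin^{2}{\left(x \right)}
This must equal f(x, y) identically; expanded, f = 3 e^{2 x} - 6 e^{x} \sin{\left(x \right)} - 3 e^{x} e^{- y} + 3 \sin^{2}{\left(x \right)} + 3 e^{- y} \sin{\left(x \right)} + 2 e^{- 2 y}.
Matching coefficients of the independent functions:
  [e^{x} e^{- y}]:  - \frac{3 A B}{2} = -3
  [e^{x} \sin{\left(x \right)}]:  - 6 A C = -6
  [e^{- y} \sin{\left(x \right)}]:  \frac{3 B C}{2} = 3
  [e^{2 x}]:  3 A^{2} = 3
  [e^{- 2 y}]:  \frac{B^{2}}{2} = 2
  [\sin^{2}{\left(x \right)}]:  3 C^{2} = 3
These equations allow (A, B, C) = (-1, -2, -1) or (1, 2, 1).
Impose the point condition(s):
  u(0, 0) = -4  ⟹  A + B + C = -4
Only A = -1, B = -2, C = -1 satisfies everything.
Hence u(x, y) = - e^{x} - \cos{\left(x \right)} - 2 e^{- y}.

Answer: u(x, y) = - e^{x} - \cos{\left(x \right)} - 2 e^{- y}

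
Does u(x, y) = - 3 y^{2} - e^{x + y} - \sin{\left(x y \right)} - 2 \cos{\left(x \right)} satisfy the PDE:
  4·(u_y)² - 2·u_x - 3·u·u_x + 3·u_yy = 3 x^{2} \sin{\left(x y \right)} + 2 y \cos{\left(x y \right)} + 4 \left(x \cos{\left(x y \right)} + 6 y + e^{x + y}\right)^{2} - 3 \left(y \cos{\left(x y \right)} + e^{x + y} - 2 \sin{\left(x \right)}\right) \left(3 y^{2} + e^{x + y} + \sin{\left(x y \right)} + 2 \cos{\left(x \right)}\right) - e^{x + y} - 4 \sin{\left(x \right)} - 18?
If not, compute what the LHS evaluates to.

Answer: Yes

Derivation:
Evaluate each term of the left-hand side for u = - 3 y^{2} - e^{x + y} - \sin{\left(x y \right)} - 2 \cos{\left(x \right)}.
Derivatives:
  u_y = - x \cos{\left(x y \right)} - 6 y - e^{x} e^{y}
  u_x = - y \cos{\left(x y \right)} - e^{x} e^{y} + 2 \sin{\left(x \right)}
  u_yy = x^{2} \sin{\left(x y \right)} - e^{x} e^{y} - 6
Terms:
  4·(u_y)² = 4 \left(x \cos{\left(x y \right)} + 6 y + e^{x + y}\right)^{2}
  -2·u_x = 2 y \cos{\left(x y \right)} + 2 e^{x + y} - 4 \sin{\left(x \right)}
  -3·u·u_x = - 3 \left(y \cos{\left(x y \right)} + e^{x + y} - 2 \sin{\left(x \right)}\right) \left(3 y^{2} + e^{x + y} + \sin{\left(x y \right)} + 2 \cos{\left(x \right)}\right)
  3·u_yy = 3 x^{2} \sin{\left(x y \right)} - 3 e^{x + y} - 18
Sum: LHS = 3 x^{2} \sin{\left(x y \right)} + 2 y \cos{\left(x y \right)} + 4 \left(x \cos{\left(x y \right)} + 6 y + e^{x + y}\right)^{2} - 3 \left(y \cos{\left(x y \right)} + e^{x + y} - 2 \sin{\left(x \right)}\right) \left(3 y^{2} + e^{x + y} + \sin{\left(x y \right)} + 2 \cos{\left(x \right)}\right) - e^{x + y} - 4 \sin{\left(x \right)} - 18
This is exactly the given right-hand side, so u is a solution.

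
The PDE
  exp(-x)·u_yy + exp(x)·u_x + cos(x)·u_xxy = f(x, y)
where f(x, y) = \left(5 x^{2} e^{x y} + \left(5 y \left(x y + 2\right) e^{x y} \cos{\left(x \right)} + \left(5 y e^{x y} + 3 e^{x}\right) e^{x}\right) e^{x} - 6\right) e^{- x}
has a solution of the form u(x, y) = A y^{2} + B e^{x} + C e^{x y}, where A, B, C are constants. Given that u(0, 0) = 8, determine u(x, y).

Answer: u(x, y) = - 3 y^{2} + 3 e^{x} + 5 e^{x y}

Derivation:
Substitute the ansatz u = A y^{2} + B e^{x} + C e^{x y} into the left-hand side.
Derivatives of the ansatz:
  u_yy = 2 A + C x^{2} e^{x y}
  u_x = B e^{x} + C y e^{x y}
  u_xxy = C x y^{2} e^{x y} + 2 C y e^{x y}
Term by term:
  exp(-x)·u_yy = 2 A e^{- x} + C x^{2} e^{- x} e^{x y}
  exp(x)·u_x = B e^{2 x} + C y e^{x} e^{x y}
  cos(x)·u_xxy = C x y^{2} e^{x y} \cos{\left(x \right)} + 2 C y e^{x y} \cos{\left(x \right)}
So the left-hand side equals
  2 A e^{- x} + B e^{2 x} + C x^{2} e^{- x} e^{x y} + C x y^{2} e^{x y} \cos{\left(x \right)} + C y e^{x} e^{x y} + 2 C y e^{x y} \cos{\left(x \right)}
This must equal f(x, y) identically; expanded, f = 5 x^{2} e^{- x} e^{x y} + 5 x y^{2} e^{x y} \cos{\left(x \right)} + 5 y e^{x} e^{x y} + 10 y e^{x y} \cos{\left(x \right)} + 3 e^{2 x} - 6 e^{- x}.
Matching coefficients of the independent functions:
  [x^{2} e^{- x} e^{x y}, y e^{x} e^{x y}, x y^{2} e^{x y} \cos{\left(x \right)}]:  C = 5
  [y e^{x y} \cos{\left(x \right)}]:  2 C = 10
  [e^{- x}]:  2 A = -6
  [e^{2 x}]:  B = 3
Solving: A = -3, B = 3, C = 5.
Check against the point condition:
  u(0, 0) = 8  ⟹  B + C = 8  ✓
Hence u(x, y) = - 3 y^{2} + 3 e^{x} + 5 e^{x y}.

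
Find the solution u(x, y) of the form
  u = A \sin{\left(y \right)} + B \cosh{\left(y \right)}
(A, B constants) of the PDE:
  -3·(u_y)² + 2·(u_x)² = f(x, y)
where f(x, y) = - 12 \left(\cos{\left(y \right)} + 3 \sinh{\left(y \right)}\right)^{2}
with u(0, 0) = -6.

Substitute the ansatz u = A \sin{\left(y \right)} + B \cosh{\left(y \right)} into the left-hand side.
Derivatives of the ansatz:
  u_y = A \cos{\left(y \right)} + B \sinh{\left(y \right)}
  u_x = 0
Term by term:
  -3·(u_y)² = - 3 A^{2} \cos^{2}{\left(y \right)} - 6 A B \cos{\left(y \right)} \sinh{\left(y \right)} - 3 B^{2} \sinh^{2}{\left(y \right)}
  2·(u_x)² = 0
So the left-hand side equals
  - 3 A^{2} \cos^{2}{\left(y \right)} - 6 A B \cos{\left(y \right)} \sinh{\left(y \right)} - 3 B^{2} \sinh^{2}{\left(y \right)}
This must equal f(x, y) identically; expanded, f = - 12 \cos^{2}{\left(y \right)} - 72 \cos{\left(y \right)} \sinh{\left(y \right)} - 108 \sinh^{2}{\left(y \right)}.
Matching coefficients of the independent functions:
  [\cos{\left(y \right)} \sinh{\left(y \right)}]:  - 6 A B = -72
  [\cos^{2}{\left(y \right)}]:  - 3 A^{2} = -12
  [\sinh^{2}{\left(y \right)}]:  - 3 B^{2} = -108
These equations allow (A, B) = (-2, -6) or (2, 6).
Impose the point condition(s):
  u(0, 0) = -6  ⟹  B = -6
Only A = -2, B = -6 satisfies everything.
Hence u(x, y) = - 2 \sin{\left(y \right)} - 6 \cosh{\left(y \right)}.

Answer: u(x, y) = - 2 \sin{\left(y \right)} - 6 \cosh{\left(y \right)}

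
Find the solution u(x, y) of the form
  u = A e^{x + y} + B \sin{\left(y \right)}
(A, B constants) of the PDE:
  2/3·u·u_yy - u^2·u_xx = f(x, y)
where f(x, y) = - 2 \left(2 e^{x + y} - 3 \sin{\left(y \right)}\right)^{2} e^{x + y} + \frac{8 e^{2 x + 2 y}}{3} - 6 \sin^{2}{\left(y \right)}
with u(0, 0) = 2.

Substitute the ansatz u = A e^{x + y} + B \sin{\left(y \right)} into the left-hand side.
Derivatives of the ansatz:
  u_yy = A e^{x} e^{y} - B \sin{\left(y \right)}
  u_xx = A e^{x} e^{y}
Term by term:
  2/3·u·u_yy = \frac{2 A^{2} e^{2 x} e^{2 y}}{3} - \frac{2 B^{2} \sin^{2}{\left(y \right)}}{3}
  -u^2·u_xx = - A^{3} e^{3 x} e^{3 y} - 2 A^{2} B e^{2 x} e^{2 y} \sin{\left(y \right)} - A B^{2} e^{x} e^{y} \sin^{2}{\left(y \right)}
So the left-hand side equals
  - A^{3} e^{3 x} e^{3 y} - 2 A^{2} B e^{2 x} e^{2 y} \sin{\left(y \right)} + \frac{2 A^{2} e^{2 x} e^{2 y}}{3} - A B^{2} e^{x} e^{y} \sin^{2}{\left(y \right)} - \frac{2 B^{2} \sin^{2}{\left(y \right)}}{3}
This must equal f(x, y) identically; expanded, f = - 8 e^{3 x} e^{3 y} + 24 e^{2 x} e^{2 y} \sin{\left(y \right)} + \frac{8 e^{2 x} e^{2 y}}{3} - 18 e^{x} e^{y} \sin^{2}{\left(y \right)} - 6 \sin^{2}{\left(y \right)}.
Matching coefficients of the independent functions:
  [e^{2 x} e^{2 y}]:  \frac{2 A^{2}}{3} = \frac{8}{3}
  [e^{3 x} e^{3 y}]:  - A^{3} = -8
  [e^{x} e^{y} \sin^{2}{\left(y \right)}]:  - A B^{2} = -18
  [e^{2 x} e^{2 y} \sin{\left(y \right)}]:  - 2 A^{2} B = 24
  [\sin^{2}{\left(y \right)}]:  - \frac{2 B^{2}}{3} = -6
Solving: A = 2, B = -3.
Check against the point condition:
  u(0, 0) = 2  ⟹  A = 2  ✓
Hence u(x, y) = 2 e^{x + y} - 3 \sin{\left(y \right)}.

Answer: u(x, y) = 2 e^{x + y} - 3 \sin{\left(y \right)}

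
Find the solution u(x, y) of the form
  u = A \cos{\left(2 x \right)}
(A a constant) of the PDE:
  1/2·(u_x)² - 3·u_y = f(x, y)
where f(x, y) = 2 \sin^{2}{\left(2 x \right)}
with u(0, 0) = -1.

Substitute the ansatz u = A \cos{\left(2 x \right)} into the left-hand side.
Derivatives of the ansatz:
  u_x = - 2 A \sin{\left(2 x \right)}
  u_y = 0
Term by term:
  1/2·(u_x)² = 2 A^{2} \sin^{2}{\left(2 x \right)}
  -3·u_y = 0
So the left-hand side equals
  2 A^{2} \sin^{2}{\left(2 x \right)}
This must equal f(x, y) = 2 \sin^{2}{\left(2 x \right)} identically.
Matching coefficients of the independent functions:
  [\sin^{2}{\left(2 x \right)}]:  2 A^{2} = 2
These equations allow (A) = (-1) or (1).
Impose the point condition(s):
  u(0, 0) = -1  ⟹  A = -1
Only A = -1 satisfies everything.
Hence u(x, y) = - \cos{\left(2 x \right)}.

Answer: u(x, y) = - \cos{\left(2 x \right)}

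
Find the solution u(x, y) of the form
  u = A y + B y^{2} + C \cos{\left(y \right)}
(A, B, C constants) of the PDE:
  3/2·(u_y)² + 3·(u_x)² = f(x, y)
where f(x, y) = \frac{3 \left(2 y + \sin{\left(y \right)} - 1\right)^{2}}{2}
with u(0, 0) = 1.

Substitute the ansatz u = A y + B y^{2} + C \cos{\left(y \right)} into the left-hand side.
Derivatives of the ansatz:
  u_y = A + 2 B y - C \sin{\left(y \right)}
  u_x = 0
Term by term:
  3/2·(u_y)² = \frac{3 A^{2}}{2} + 6 A B y - 3 A C \sin{\left(y \right)} + 6 B^{2} y^{2} - 6 B C y \sin{\left(y \right)} + \frac{3 C^{2} \sin^{2}{\left(y \right)}}{2}
  3·(u_x)² = 0
So the left-hand side equals
  \frac{3 A^{2}}{2} + 6 A B y - 3 A C \sin{\left(y \right)} + 6 B^{2} y^{2} - 6 B C y \sin{\left(y \right)} + \frac{3 C^{2} \sin^{2}{\left(y \right)}}{2}
This must equal f(x, y) identically; expanded, f = 6 y^{2} + 6 y \sin{\left(y \right)} - 6 y + \frac{3 \sin^{2}{\left(y \right)}}{2} - 3 \sin{\left(y \right)} + \frac{3}{2}.
Matching coefficients of the independent functions:
  [constant term]:  \frac{3 A^{2}}{2} = \frac{3}{2}
  [y]:  6 A B = -6
  [y^{2}]:  6 B^{2} = 6
  [y \sin{\left(y \right)}]:  - 6 B C = 6
  [\sin{\left(y \right)}]:  - 3 A C = -3
  [\sin^{2}{\left(y \right)}]:  \frac{3 C^{2}}{2} = \frac{3}{2}
These equations allow (A, B, C) = (-1, 1, -1) or (1, -1, 1).
Impose the point condition(s):
  u(0, 0) = 1  ⟹  C = 1
Only A = 1, B = -1, C = 1 satisfies everything.
Hence u(x, y) = - y^{2} + y + \cos{\left(y \right)}.

Answer: u(x, y) = - y^{2} + y + \cos{\left(y \right)}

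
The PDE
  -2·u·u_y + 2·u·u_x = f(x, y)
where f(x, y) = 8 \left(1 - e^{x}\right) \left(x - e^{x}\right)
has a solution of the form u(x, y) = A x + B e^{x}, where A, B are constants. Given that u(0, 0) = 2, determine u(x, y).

Substitute the ansatz u = A x + B e^{x} into the left-hand side.
Derivatives of the ansatz:
  u_y = 0
  u_x = A + B e^{x}
Term by term:
  -2·u·u_y = 0
  2·u·u_x = 2 A^{2} x + 2 A B x e^{x} + 2 A B e^{x} + 2 B^{2} e^{2 x}
So the left-hand side equals
  2 A^{2} x + 2 A B x e^{x} + 2 A B e^{x} + 2 B^{2} e^{2 x}
This must equal f(x, y) identically; expanded, f = - 8 x e^{x} + 8 x + 8 e^{2 x} - 8 e^{x}.
Matching coefficients of the independent functions:
  [x]:  2 A^{2} = 8
  [x e^{x}, e^{x}]:  2 A B = -8
  [e^{2 x}]:  2 B^{2} = 8
These equations allow (A, B) = (-2, 2) or (2, -2).
Impose the point condition(s):
  u(0, 0) = 2  ⟹  B = 2
Only A = -2, B = 2 satisfies everything.
Hence u(x, y) = - 2 x + 2 e^{x}.

Answer: u(x, y) = - 2 x + 2 e^{x}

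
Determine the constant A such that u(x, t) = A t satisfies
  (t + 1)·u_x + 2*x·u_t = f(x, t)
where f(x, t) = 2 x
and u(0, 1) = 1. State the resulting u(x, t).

Substitute the ansatz u = A t into the left-hand side.
Derivatives of the ansatz:
  u_x = 0
  u_t = A
Term by term:
  (t + 1)·u_x = 0
  2*x·u_t = 2 A x
So the left-hand side equals
  2 A x
This must equal f(x, t) = 2 x identically.
Matching coefficients of the independent functions:
  [x]:  2 A = 2
Solving: A = 1.
Check against the point condition:
  u(0, 1) = 1  ⟹  A = 1  ✓
Hence u(x, t) = t.

Answer: u(x, t) = t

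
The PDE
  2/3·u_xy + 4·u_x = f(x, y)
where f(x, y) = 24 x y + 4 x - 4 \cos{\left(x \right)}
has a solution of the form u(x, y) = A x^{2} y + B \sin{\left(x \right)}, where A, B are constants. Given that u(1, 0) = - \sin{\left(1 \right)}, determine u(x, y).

Substitute the ansatz u = A x^{2} y + B \sin{\left(x \right)} into the left-hand side.
Derivatives of the ansatz:
  u_xy = 2 A x
  u_x = 2 A x y + B \cos{\left(x \right)}
Term by term:
  2/3·u_xy = \frac{4 A x}{3}
  4·u_x = 8 A x y + 4 B \cos{\left(x \right)}
So the left-hand side equals
  8 A x y + \frac{4 A x}{3} + 4 B \cos{\left(x \right)}
This must equal f(x, y) = 24 x y + 4 x - 4 \cos{\left(x \right)} identically.
Matching coefficients of the independent functions:
  [x]:  \frac{4 A}{3} = 4
  [x y]:  8 A = 24
  [\cos{\left(x \right)}]:  4 B = -4
Solving: A = 3, B = -1.
Check against the point condition:
  u(1, 0) = - \sin{\left(1 \right)}  ⟹  B \sin{\left(1 \right)} = - \sin{\left(1 \right)}  ✓
Hence u(x, y) = 3 x^{2} y - \sin{\left(x \right)}.

Answer: u(x, y) = 3 x^{2} y - \sin{\left(x \right)}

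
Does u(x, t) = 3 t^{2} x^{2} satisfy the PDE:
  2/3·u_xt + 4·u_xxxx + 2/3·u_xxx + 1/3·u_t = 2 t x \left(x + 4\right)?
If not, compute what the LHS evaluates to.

Evaluate each term of the left-hand side for u = 3 t^{2} x^{2}.
Derivatives:
  u_xt = 12 t x
  u_xxxx = 0
  u_xxx = 0
  u_t = 6 t x^{2}
Terms:
  2/3·u_xt = 8 t x
  4·u_xxxx = 0
  2/3·u_xxx = 0
  1/3·u_t = 2 t x^{2}
Sum: LHS = 2 t x \left(x + 4\right)
This is exactly the given right-hand side, so u is a solution.

Answer: Yes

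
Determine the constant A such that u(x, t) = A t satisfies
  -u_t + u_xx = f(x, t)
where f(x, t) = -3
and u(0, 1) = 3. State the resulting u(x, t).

Substitute the ansatz u = A t into the left-hand side.
Derivatives of the ansatz:
  u_t = A
  u_xx = 0
Term by term:
  -u_t = - A
  u_xx = 0
So the left-hand side equals
  - A
This must equal f(x, t) = -3 identically.
Matching coefficients of the independent functions:
  [constant term]:  - A = -3
Solving: A = 3.
Check against the point condition:
  u(0, 1) = 3  ⟹  A = 3  ✓
Hence u(x, t) = 3 t.

Answer: u(x, t) = 3 t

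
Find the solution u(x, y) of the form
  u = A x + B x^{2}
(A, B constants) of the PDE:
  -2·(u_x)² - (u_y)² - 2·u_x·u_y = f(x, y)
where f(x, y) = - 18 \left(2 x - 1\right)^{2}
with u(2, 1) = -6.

Answer: u(x, y) = - 3 x^{2} + 3 x

Derivation:
Substitute the ansatz u = A x + B x^{2} into the left-hand side.
Derivatives of the ansatz:
  u_x = A + 2 B x
  u_y = 0
Term by term:
  -2·(u_x)² = - 2 A^{2} - 8 A B x - 8 B^{2} x^{2}
  -(u_y)² = 0
  -2·u_x·u_y = 0
So the left-hand side equals
  - 2 A^{2} - 8 A B x - 8 B^{2} x^{2}
This must equal f(x, y) identically; expanded, f = - 72 x^{2} + 72 x - 18.
Matching coefficients of the independent functions:
  [constant term]:  - 2 A^{2} = -18
  [x]:  - 8 A B = 72
  [x^{2}]:  - 8 B^{2} = -72
These equations allow (A, B) = (-3, 3) or (3, -3).
Impose the point condition(s):
  u(2, 1) = -6  ⟹  2 A + 4 B = -6
Only A = 3, B = -3 satisfies everything.
Hence u(x, y) = - 3 x^{2} + 3 x.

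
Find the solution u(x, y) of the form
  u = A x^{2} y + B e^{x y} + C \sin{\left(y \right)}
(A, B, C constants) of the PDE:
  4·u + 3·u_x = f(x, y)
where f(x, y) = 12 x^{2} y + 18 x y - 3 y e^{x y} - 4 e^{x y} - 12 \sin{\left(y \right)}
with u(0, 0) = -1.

Substitute the ansatz u = A x^{2} y + B e^{x y} + C \sin{\left(y \right)} into the left-hand side.
Derivatives of the ansatz:
  u_x = 2 A x y + B y e^{x y}
Term by term:
  4·u = 4 A x^{2} y + 4 B e^{x y} + 4 C \sin{\left(y \right)}
  3·u_x = 6 A x y + 3 B y e^{x y}
So the left-hand side equals
  4 A x^{2} y + 6 A x y + 3 B y e^{x y} + 4 B e^{x y} + 4 C \sin{\left(y \right)}
This must equal f(x, y) = 12 x^{2} y + 18 x y - 3 y e^{x y} - 4 e^{x y} - 12 \sin{\left(y \right)} identically.
Matching coefficients of the independent functions:
  [x y]:  6 A = 18
  [x^{2} y]:  4 A = 12
  [y e^{x y}]:  3 B = -3
  [e^{x y}]:  4 B = -4
  [\sin{\left(y \right)}]:  4 C = -12
Solving: A = 3, B = -1, C = -3.
Check against the point condition:
  u(0, 0) = -1  ⟹  B = -1  ✓
Hence u(x, y) = 3 x^{2} y - e^{x y} - 3 \sin{\left(y \right)}.

Answer: u(x, y) = 3 x^{2} y - e^{x y} - 3 \sin{\left(y \right)}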